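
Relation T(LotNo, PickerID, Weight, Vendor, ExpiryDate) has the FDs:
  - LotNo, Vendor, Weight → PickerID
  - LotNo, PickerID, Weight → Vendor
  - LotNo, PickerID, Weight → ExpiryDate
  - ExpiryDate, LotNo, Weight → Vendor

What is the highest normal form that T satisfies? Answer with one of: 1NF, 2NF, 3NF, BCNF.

Candidate keys: {ExpiryDate, LotNo, Weight}, {LotNo, PickerID, Weight}, {LotNo, Vendor, Weight}. Prime attributes: {ExpiryDate, LotNo, PickerID, Vendor, Weight}.
Every FD has a superkey on the left, so the relation is in BCNF.

BCNF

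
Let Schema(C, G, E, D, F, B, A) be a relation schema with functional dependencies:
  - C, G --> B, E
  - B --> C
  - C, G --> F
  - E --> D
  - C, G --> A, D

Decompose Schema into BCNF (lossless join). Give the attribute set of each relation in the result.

{A, B, E, F, G}; {B, C}; {D, E}

Candidate keys of the original relation: {B, G}, {C, G}.
Within {A, B, C, D, E, F, G}: {B}⁺ ∩ {A, B, C, D, E, F, G} = {B, C}, not the whole set, so B --> C violates BCNF; decompose into {B, C} and {A, B, D, E, F, G}.
{B, C} has no BCNF violation.
Within {A, B, D, E, F, G}: {E}⁺ ∩ {A, B, D, E, F, G} = {D, E}, not the whole set, so E --> D violates BCNF; decompose into {D, E} and {A, B, E, F, G}.
{D, E} has no BCNF violation.
{A, B, E, F, G} has no BCNF violation.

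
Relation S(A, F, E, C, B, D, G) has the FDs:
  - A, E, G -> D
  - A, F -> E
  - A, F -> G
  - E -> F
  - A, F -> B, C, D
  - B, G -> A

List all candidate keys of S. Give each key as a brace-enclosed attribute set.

{A, E}⁺ = {A, B, C, D, E, F, G} — all of the relation — so {A, E} is a candidate key.
{A, F}⁺ = {A, B, C, D, E, F, G} — all of the relation — so {A, F} is a candidate key.
{B, E, G}⁺ = {A, B, C, D, E, F, G} — all of the relation — so {B, E, G} is a candidate key.
{B, F, G}⁺ = {A, B, C, D, E, F, G} — all of the relation — so {B, F, G} is a candidate key.
Any other superkey properly contains one of these, so there are no further candidate keys.

{A, E}, {A, F}, {B, E, G}, {B, F, G}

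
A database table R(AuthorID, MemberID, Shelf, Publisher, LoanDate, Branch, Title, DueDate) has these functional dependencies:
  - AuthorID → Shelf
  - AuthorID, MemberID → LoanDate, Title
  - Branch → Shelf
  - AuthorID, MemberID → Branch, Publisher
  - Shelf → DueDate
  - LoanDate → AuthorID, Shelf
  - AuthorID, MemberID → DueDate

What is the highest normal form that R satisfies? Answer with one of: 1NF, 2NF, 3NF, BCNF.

Candidate keys: {AuthorID, MemberID}, {LoanDate, MemberID}. Prime attributes: {AuthorID, LoanDate, MemberID}.
AuthorID → Shelf breaks BCNF: {AuthorID}⁺ = {AuthorID, DueDate, Shelf}, so {AuthorID} is not a superkey.
AuthorID → Shelf determines the non-prime attribute {Shelf} from a non-superkey — 3NF is violated.
The proper key subset {AuthorID} of {AuthorID, MemberID} determines non-prime {DueDate, Shelf}, so the relation is not even in 2NF.

1NF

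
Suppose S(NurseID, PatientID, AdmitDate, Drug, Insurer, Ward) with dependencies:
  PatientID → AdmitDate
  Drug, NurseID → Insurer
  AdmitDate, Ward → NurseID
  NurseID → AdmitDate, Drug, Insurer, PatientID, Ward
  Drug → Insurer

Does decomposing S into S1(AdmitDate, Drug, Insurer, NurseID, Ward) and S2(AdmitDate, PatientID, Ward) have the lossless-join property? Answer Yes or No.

Yes

S1 ∩ S2 = {AdmitDate, Ward}; its closure under F is {AdmitDate, Drug, Insurer, NurseID, PatientID, Ward}.
This includes all of S1, so the common attributes are a superkey of S1 — the join is lossless.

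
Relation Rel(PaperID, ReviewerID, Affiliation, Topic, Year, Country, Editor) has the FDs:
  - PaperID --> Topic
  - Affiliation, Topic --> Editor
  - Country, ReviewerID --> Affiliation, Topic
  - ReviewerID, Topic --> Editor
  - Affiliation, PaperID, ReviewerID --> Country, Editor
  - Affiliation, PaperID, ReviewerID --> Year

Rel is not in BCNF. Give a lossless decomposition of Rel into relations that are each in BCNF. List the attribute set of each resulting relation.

{Affiliation, Country, Editor, ReviewerID}; {Country, PaperID, ReviewerID, Year}; {PaperID, Topic}

Candidate keys of the original relation: {Affiliation, PaperID, ReviewerID}, {Country, PaperID, ReviewerID}.
{Affiliation, Country, Editor, PaperID, ReviewerID, Topic, Year}: {PaperID} determines {PaperID, Topic} here but is not a superkey — split on PaperID --> Topic, giving {PaperID, Topic} and {Affiliation, Country, Editor, PaperID, ReviewerID, Year}.
{PaperID, Topic} has no BCNF violation.
{Affiliation, Country, Editor, PaperID, ReviewerID, Year}: {Country, ReviewerID} determines {Affiliation, Country, Editor, ReviewerID} here but is not a superkey — split on Country, ReviewerID --> Affiliation, Editor, giving {Affiliation, Country, Editor, ReviewerID} and {Country, PaperID, ReviewerID, Year}.
{Affiliation, Country, Editor, ReviewerID} has no BCNF violation.
{Country, PaperID, ReviewerID, Year} has no BCNF violation.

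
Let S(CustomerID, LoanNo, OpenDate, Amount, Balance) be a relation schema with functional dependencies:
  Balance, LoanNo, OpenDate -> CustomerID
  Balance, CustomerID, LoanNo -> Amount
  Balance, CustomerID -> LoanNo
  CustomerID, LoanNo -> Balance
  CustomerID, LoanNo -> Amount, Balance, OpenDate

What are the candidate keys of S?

{Balance, CustomerID}, {Balance, LoanNo, OpenDate}, {CustomerID, LoanNo}

{Balance, CustomerID}⁺ = {Amount, Balance, CustomerID, LoanNo, OpenDate} — all of the relation — so {Balance, CustomerID} is a candidate key.
{CustomerID, LoanNo}⁺ = {Amount, Balance, CustomerID, LoanNo, OpenDate} — all of the relation — so {CustomerID, LoanNo} is a candidate key.
{Balance, LoanNo, OpenDate}⁺ = {Amount, Balance, CustomerID, LoanNo, OpenDate} — all of the relation — so {Balance, LoanNo, OpenDate} is a candidate key.
Any other superkey properly contains one of these, so there are no further candidate keys.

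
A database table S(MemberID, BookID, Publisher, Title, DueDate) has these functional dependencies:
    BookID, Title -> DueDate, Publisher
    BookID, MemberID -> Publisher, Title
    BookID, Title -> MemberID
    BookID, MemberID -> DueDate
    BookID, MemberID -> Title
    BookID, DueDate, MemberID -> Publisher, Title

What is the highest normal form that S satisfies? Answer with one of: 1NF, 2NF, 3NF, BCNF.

Candidate keys: {BookID, MemberID}, {BookID, Title}. Prime attributes: {BookID, MemberID, Title}.
Each dependency's left side is a superkey — BCNF holds.

BCNF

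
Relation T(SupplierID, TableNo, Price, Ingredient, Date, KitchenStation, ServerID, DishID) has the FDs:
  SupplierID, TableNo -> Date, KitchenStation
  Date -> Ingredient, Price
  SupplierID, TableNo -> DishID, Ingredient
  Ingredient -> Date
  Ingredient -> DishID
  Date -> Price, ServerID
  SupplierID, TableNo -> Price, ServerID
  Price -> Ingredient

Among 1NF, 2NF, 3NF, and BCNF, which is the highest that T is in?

Candidate key: {SupplierID, TableNo}. Prime attributes: {SupplierID, TableNo}.
Date -> Ingredient, Price: {Date}⁺ = {Date, DishID, Ingredient, Price, ServerID}, which is not all of the attributes, so the left side is not a superkey — BCNF is violated.
Date -> Ingredient, Price determines the non-prime attributes {Ingredient, Price} from a non-superkey — 3NF is violated.
Checking every proper subset of each key, none determines a non-prime attribute — 2NF is satisfied.

2NF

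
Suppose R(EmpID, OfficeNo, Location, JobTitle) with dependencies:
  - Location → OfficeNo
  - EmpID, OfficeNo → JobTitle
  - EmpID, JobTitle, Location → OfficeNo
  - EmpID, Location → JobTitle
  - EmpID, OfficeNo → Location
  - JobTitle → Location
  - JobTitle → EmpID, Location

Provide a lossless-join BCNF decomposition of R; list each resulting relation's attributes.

Candidate keys of the original relation: {EmpID, Location}, {EmpID, OfficeNo}, {JobTitle}.
In {EmpID, JobTitle, Location, OfficeNo}, {Location} is not a superkey ({Location}⁺ restricted to this set is {Location, OfficeNo}), so split on Location → OfficeNo into {Location, OfficeNo} and {EmpID, JobTitle, Location}.
{Location, OfficeNo} has no BCNF violation.
{EmpID, JobTitle, Location} has no BCNF violation.

{EmpID, JobTitle, Location}; {Location, OfficeNo}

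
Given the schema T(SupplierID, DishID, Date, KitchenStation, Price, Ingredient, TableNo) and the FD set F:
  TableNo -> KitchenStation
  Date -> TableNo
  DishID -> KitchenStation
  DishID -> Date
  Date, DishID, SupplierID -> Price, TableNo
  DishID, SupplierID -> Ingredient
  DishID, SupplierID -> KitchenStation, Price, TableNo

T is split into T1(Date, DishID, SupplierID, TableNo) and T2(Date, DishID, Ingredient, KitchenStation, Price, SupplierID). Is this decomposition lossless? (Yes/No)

Yes

T1 ∩ T2 = {Date, DishID, SupplierID}; its closure under F is {Date, DishID, Ingredient, KitchenStation, Price, SupplierID, TableNo}.
This includes all of T1, so the common attributes are a superkey of T1 — the join is lossless.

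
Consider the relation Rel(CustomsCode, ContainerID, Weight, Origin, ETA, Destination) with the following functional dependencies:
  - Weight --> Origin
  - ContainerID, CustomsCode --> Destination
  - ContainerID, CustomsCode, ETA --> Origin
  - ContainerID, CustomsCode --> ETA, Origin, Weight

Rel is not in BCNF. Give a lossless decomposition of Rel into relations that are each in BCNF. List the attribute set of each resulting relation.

Candidate key of the original relation: {ContainerID, CustomsCode}.
{ContainerID, CustomsCode, Destination, ETA, Origin, Weight}: {Weight} determines {Origin, Weight} here but is not a superkey — split on Weight --> Origin, giving {Origin, Weight} and {ContainerID, CustomsCode, Destination, ETA, Weight}.
{Origin, Weight} is in BCNF.
{ContainerID, CustomsCode, Destination, ETA, Weight} is in BCNF.

{ContainerID, CustomsCode, Destination, ETA, Weight}; {Origin, Weight}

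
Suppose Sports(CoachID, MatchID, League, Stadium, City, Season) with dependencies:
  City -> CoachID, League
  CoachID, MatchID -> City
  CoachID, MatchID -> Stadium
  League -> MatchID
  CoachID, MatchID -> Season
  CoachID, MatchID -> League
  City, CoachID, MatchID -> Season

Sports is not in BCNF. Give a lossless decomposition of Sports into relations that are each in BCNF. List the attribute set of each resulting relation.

Candidate keys of the original relation: {City}, {CoachID, League}, {CoachID, MatchID}.
Within {City, CoachID, League, MatchID, Season, Stadium}: {League}⁺ ∩ {City, CoachID, League, MatchID, Season, Stadium} = {League, MatchID}, not the whole set, so League -> MatchID violates BCNF; decompose into {League, MatchID} and {City, CoachID, League, Season, Stadium}.
{League, MatchID} has no BCNF violation.
{City, CoachID, League, Season, Stadium} has no BCNF violation.

{City, CoachID, League, Season, Stadium}; {League, MatchID}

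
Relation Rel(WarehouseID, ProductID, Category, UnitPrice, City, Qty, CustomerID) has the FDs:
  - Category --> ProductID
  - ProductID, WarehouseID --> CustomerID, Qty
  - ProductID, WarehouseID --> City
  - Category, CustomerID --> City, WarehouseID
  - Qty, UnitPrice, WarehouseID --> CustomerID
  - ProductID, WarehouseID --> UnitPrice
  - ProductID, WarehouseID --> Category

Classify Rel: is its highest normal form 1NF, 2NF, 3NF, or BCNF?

Candidate keys: {Category, CustomerID}, {Category, WarehouseID}, {ProductID, WarehouseID}. Prime attributes: {Category, CustomerID, ProductID, WarehouseID}.
Category --> ProductID breaks BCNF: {Category}⁺ = {Category, ProductID}, so {Category} is not a superkey.
Since {ProductID} ⊆ prime attributes and every other non-superkey FD also has a prime right side, the schema is in 3NF.

3NF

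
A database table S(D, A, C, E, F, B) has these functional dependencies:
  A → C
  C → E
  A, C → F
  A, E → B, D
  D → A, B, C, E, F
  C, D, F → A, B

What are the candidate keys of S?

{A}, {D}

{A}⁺ = {A, B, C, D, E, F} — all of the relation — so {A} is a candidate key.
{D}⁺ = {A, B, C, D, E, F} — all of the relation — so {D} is a candidate key.
These are minimal and exhaustive — every other superkey contains one of them.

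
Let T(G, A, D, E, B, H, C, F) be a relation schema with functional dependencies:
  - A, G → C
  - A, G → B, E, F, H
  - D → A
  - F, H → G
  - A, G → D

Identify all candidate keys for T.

{A, G}⁺ = {A, B, C, D, E, F, G, H} — all of the relation — so {A, G} is a candidate key.
{D, G}⁺ = {A, B, C, D, E, F, G, H} — all of the relation — so {D, G} is a candidate key.
{A, F, H}⁺ = {A, B, C, D, E, F, G, H} — all of the relation — so {A, F, H} is a candidate key.
{D, F, H}⁺ = {A, B, C, D, E, F, G, H} — all of the relation — so {D, F, H} is a candidate key.
These are minimal and exhaustive — every other superkey contains one of them.

{A, F, H}, {A, G}, {D, F, H}, {D, G}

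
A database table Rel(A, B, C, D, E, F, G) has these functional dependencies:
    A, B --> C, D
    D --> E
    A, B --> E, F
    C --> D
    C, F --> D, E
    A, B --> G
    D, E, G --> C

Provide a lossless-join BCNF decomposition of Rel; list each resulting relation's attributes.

{A, B, C, F, G}; {C, D}; {D, E}

Candidate key of the original relation: {A, B}.
Within {A, B, C, D, E, F, G}: {D}⁺ ∩ {A, B, C, D, E, F, G} = {D, E}, not the whole set, so D --> E violates BCNF; decompose into {D, E} and {A, B, C, D, F, G}.
{D, E}: every determinant is a superkey — BCNF.
Within {A, B, C, D, F, G}: {C}⁺ ∩ {A, B, C, D, F, G} = {C, D}, not the whole set, so C --> D violates BCNF; decompose into {C, D} and {A, B, C, F, G}.
{C, D}: every determinant is a superkey — BCNF.
{A, B, C, F, G}: every determinant is a superkey — BCNF.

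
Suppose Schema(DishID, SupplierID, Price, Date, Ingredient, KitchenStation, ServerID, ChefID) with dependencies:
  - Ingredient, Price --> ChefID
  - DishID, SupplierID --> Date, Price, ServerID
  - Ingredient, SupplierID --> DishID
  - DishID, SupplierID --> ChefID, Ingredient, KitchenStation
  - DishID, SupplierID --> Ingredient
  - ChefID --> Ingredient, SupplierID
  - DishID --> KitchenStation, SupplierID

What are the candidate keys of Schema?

{ChefID}, {DishID}, {Ingredient, Price}, {Ingredient, SupplierID}

{ChefID}⁺ = {ChefID, Date, DishID, Ingredient, KitchenStation, Price, ServerID, SupplierID}, which is every attribute, so {ChefID} is a candidate key.
{DishID}⁺ = {ChefID, Date, DishID, Ingredient, KitchenStation, Price, ServerID, SupplierID}, which is every attribute, so {DishID} is a candidate key.
{Ingredient, Price}⁺ = {ChefID, Date, DishID, Ingredient, KitchenStation, Price, ServerID, SupplierID}, which is every attribute, so {Ingredient, Price} is a candidate key.
{Ingredient, SupplierID}⁺ = {ChefID, Date, DishID, Ingredient, KitchenStation, Price, ServerID, SupplierID}, which is every attribute, so {Ingredient, SupplierID} is a candidate key.
These are minimal and exhaustive — every other superkey contains one of them.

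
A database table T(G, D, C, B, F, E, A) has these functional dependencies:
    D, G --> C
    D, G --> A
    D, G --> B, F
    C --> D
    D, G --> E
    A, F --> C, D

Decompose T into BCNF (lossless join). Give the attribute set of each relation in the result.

{A, B, E, F, G}; {A, C, F}; {C, D}

Candidate keys of the original relation: {A, F, G}, {C, G}, {D, G}.
In {A, B, C, D, E, F, G}, {C} is not a superkey ({C}⁺ restricted to this set is {C, D}), so split on C --> D into {C, D} and {A, B, C, E, F, G}.
{C, D}: every determinant is a superkey — BCNF.
In {A, B, C, E, F, G}, {A, F} is not a superkey ({A, F}⁺ restricted to this set is {A, C, F}), so split on A, F --> C into {A, C, F} and {A, B, E, F, G}.
{A, C, F}: every determinant is a superkey — BCNF.
{A, B, E, F, G}: every determinant is a superkey — BCNF.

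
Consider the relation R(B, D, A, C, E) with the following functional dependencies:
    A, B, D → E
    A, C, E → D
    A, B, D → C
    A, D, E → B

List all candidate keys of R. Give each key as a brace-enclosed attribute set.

{A, B, D}, {A, C, E}, {A, D, E}

{A} never appears on the right of any FD, so every key must include it.
{A, B, D}⁺ = {A, B, C, D, E}, which is every attribute, so {A, B, D} is a candidate key.
{A, C, E}⁺ = {A, B, C, D, E}, which is every attribute, so {A, C, E} is a candidate key.
{A, D, E}⁺ = {A, B, C, D, E}, which is every attribute, so {A, D, E} is a candidate key.
No proper subset of any of these is a key, and no other minimal superkey exists.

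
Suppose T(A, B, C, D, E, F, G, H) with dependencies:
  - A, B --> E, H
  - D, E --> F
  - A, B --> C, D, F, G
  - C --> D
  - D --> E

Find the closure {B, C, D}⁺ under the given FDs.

{B, C, D, E, F}

Start with {B, C, D}.
D --> E applies; add {E} → now {B, C, D, E}.
D, E --> F applies; add {F} → now {B, C, D, E, F}.
No further FD applies.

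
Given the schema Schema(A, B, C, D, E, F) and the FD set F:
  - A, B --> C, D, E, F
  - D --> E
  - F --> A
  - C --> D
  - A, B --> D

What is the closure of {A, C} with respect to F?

Start with {A, C}.
C --> D applies; add {D} → now {A, C, D}.
D --> E applies; add {E} → now {A, C, D, E}.
No further FD applies.

{A, C, D, E}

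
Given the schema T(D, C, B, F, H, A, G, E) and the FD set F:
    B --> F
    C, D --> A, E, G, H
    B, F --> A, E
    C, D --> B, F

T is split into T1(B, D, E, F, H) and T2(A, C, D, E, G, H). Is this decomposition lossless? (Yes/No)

T1 ∩ T2 = {D, E, H}; its closure under F is {D, E, H}.
The closure covers neither T1 nor T2 entirely; the join is not lossless.

No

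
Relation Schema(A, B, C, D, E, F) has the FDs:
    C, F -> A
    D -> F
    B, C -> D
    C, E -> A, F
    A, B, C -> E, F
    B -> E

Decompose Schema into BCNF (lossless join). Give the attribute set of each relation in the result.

Candidate key of the original relation: {B, C}.
Within {A, B, C, D, E, F}: {C, F}⁺ ∩ {A, B, C, D, E, F} = {A, C, F}, not the whole set, so C, F -> A violates BCNF; decompose into {A, C, F} and {B, C, D, E, F}.
{A, C, F} has no BCNF violation.
Within {B, C, D, E, F}: {D}⁺ ∩ {B, C, D, E, F} = {D, F}, not the whole set, so D -> F violates BCNF; decompose into {D, F} and {B, C, D, E}.
{D, F} has no BCNF violation.
Within {B, C, D, E}: {B}⁺ ∩ {B, C, D, E} = {B, E}, not the whole set, so B -> E violates BCNF; decompose into {B, E} and {B, C, D}.
{B, E} has no BCNF violation.
{B, C, D} has no BCNF violation.

{A, C, F}; {B, C, D}; {B, E}; {D, F}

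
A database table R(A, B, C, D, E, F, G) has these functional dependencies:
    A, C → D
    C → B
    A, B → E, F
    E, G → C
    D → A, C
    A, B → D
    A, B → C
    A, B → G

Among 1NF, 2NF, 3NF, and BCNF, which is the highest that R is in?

3NF

Candidate keys: {A, B}, {A, C}, {A, E, G}, {D}. Prime attributes: {A, B, C, D, E, G}.
C → B breaks BCNF: {C}⁺ = {B, C}, so {C} is not a superkey.
Its right-hand attributes {B} are all prime, as are those of every other non-superkey FD — the relation is in 3NF.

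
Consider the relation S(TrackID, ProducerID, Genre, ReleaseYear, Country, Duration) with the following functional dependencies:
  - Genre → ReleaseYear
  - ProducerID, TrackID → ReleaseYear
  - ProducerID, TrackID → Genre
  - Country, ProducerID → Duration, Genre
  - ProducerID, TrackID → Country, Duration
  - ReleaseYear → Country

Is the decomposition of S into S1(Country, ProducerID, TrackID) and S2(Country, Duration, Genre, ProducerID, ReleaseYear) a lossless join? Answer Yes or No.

Yes

S1 ∩ S2 = {Country, ProducerID}; its closure under F is {Country, Duration, Genre, ProducerID, ReleaseYear}.
This includes all of S2, so the common attributes are a superkey of S2 — the join is lossless.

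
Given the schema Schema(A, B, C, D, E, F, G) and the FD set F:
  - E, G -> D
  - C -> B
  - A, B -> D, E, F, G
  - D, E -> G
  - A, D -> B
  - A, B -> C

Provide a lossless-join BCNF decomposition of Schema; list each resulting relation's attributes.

Candidate keys of the original relation: {A, B}, {A, C}, {A, D}, {A, E, G}.
Within {A, B, C, D, E, F, G}: {E, G}⁺ ∩ {A, B, C, D, E, F, G} = {D, E, G}, not the whole set, so E, G -> D violates BCNF; decompose into {D, E, G} and {A, B, C, E, F, G}.
{D, E, G} has no BCNF violation.
Within {A, B, C, E, F, G}: {C}⁺ ∩ {A, B, C, E, F, G} = {B, C}, not the whole set, so C -> B violates BCNF; decompose into {B, C} and {A, C, E, F, G}.
{B, C} has no BCNF violation.
{A, C, E, F, G} has no BCNF violation.

{A, C, E, F, G}; {B, C}; {D, E, G}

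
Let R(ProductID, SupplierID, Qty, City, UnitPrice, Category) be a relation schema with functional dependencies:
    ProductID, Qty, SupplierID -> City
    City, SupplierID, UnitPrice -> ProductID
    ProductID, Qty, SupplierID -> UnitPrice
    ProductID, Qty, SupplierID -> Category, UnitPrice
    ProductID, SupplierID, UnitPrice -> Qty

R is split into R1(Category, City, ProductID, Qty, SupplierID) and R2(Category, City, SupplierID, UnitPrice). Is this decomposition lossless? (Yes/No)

No

Common attributes: {Category, City, SupplierID}; their closure is {Category, City, SupplierID}.
Neither R1 nor R2 is contained in that closure, so the decomposition is lossy.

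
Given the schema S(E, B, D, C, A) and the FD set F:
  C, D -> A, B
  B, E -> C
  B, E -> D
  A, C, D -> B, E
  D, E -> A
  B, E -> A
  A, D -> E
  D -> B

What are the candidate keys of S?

{A, D}⁺ = {A, B, C, D, E}, which is every attribute, so {A, D} is a candidate key.
{B, E}⁺ = {A, B, C, D, E}, which is every attribute, so {B, E} is a candidate key.
{C, D}⁺ = {A, B, C, D, E}, which is every attribute, so {C, D} is a candidate key.
{D, E}⁺ = {A, B, C, D, E}, which is every attribute, so {D, E} is a candidate key.
No proper subset of any of these is a key, and no other minimal superkey exists.

{A, D}, {B, E}, {C, D}, {D, E}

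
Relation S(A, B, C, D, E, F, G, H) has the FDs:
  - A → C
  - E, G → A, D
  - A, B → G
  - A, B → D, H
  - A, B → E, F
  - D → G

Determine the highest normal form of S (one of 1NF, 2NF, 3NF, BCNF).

1NF

Candidate keys: {A, B}, {B, D, E}, {B, E, G}. Prime attributes: {A, B, D, E, G}.
For A → C we have {A}⁺ = {A, C}; {A} is not a superkey, so BCNF fails.
A → C has non-prime {C} on the right and a non-superkey on the left, so 3NF fails.
Since {A} ⊂ {A, B} and {A}⁺ ⊇ {C} with {C} non-prime, there is a partial dependency; 2NF fails.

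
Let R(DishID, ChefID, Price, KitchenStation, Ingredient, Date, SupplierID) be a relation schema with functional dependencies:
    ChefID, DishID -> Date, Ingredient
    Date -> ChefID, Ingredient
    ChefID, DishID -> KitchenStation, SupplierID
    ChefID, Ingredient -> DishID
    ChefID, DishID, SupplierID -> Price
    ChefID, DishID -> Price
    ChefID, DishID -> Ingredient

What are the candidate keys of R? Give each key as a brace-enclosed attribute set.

{ChefID, DishID}, {ChefID, Ingredient}, {Date}

{Date} is a candidate key since {Date}⁺ = {ChefID, Date, DishID, Ingredient, KitchenStation, Price, SupplierID} covers every attribute.
{ChefID, DishID} is a candidate key since {ChefID, DishID}⁺ = {ChefID, Date, DishID, Ingredient, KitchenStation, Price, SupplierID} covers every attribute.
{ChefID, Ingredient} is a candidate key since {ChefID, Ingredient}⁺ = {ChefID, Date, DishID, Ingredient, KitchenStation, Price, SupplierID} covers every attribute.
These are minimal and exhaustive — every other superkey contains one of them.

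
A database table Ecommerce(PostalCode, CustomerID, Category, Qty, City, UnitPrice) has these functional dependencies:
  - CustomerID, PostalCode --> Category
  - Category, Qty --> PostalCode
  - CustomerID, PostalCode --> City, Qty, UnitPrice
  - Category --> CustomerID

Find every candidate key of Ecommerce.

{Category, PostalCode}⁺ = {Category, City, CustomerID, PostalCode, Qty, UnitPrice} — all of the relation — so {Category, PostalCode} is a candidate key.
{Category, Qty}⁺ = {Category, City, CustomerID, PostalCode, Qty, UnitPrice} — all of the relation — so {Category, Qty} is a candidate key.
{CustomerID, PostalCode}⁺ = {Category, City, CustomerID, PostalCode, Qty, UnitPrice} — all of the relation — so {CustomerID, PostalCode} is a candidate key.
No proper subset of any of these is a key, and no other minimal superkey exists.

{Category, PostalCode}, {Category, Qty}, {CustomerID, PostalCode}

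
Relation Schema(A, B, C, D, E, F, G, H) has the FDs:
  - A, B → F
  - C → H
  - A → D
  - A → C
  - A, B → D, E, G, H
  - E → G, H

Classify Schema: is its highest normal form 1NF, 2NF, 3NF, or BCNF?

Candidate key: {A, B}. Prime attributes: {A, B}.
For C → H we have {C}⁺ = {C, H}; {C} is not a superkey, so BCNF fails.
C → H has non-prime {H} on the right and a non-superkey on the left, so 3NF fails.
The proper key subset {A} of {A, B} determines non-prime {C, D, H}, so the relation is not even in 2NF.

1NF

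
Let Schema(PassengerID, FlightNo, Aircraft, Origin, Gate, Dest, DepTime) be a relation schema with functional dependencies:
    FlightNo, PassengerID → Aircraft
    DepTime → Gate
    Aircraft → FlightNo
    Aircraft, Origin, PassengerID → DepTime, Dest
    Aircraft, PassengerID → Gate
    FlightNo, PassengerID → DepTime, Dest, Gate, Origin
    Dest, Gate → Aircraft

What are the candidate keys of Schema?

Attributes never on any right-hand side: {PassengerID} — every candidate key must contain it.
{Aircraft, PassengerID}⁺ = {Aircraft, DepTime, Dest, FlightNo, Gate, Origin, PassengerID}, which is every attribute, so {Aircraft, PassengerID} is a candidate key.
{FlightNo, PassengerID}⁺ = {Aircraft, DepTime, Dest, FlightNo, Gate, Origin, PassengerID}, which is every attribute, so {FlightNo, PassengerID} is a candidate key.
{DepTime, Dest, PassengerID}⁺ = {Aircraft, DepTime, Dest, FlightNo, Gate, Origin, PassengerID}, which is every attribute, so {DepTime, Dest, PassengerID} is a candidate key.
{Dest, Gate, PassengerID}⁺ = {Aircraft, DepTime, Dest, FlightNo, Gate, Origin, PassengerID}, which is every attribute, so {Dest, Gate, PassengerID} is a candidate key.
Any other superkey properly contains one of these, so there are no further candidate keys.

{Aircraft, PassengerID}, {DepTime, Dest, PassengerID}, {Dest, Gate, PassengerID}, {FlightNo, PassengerID}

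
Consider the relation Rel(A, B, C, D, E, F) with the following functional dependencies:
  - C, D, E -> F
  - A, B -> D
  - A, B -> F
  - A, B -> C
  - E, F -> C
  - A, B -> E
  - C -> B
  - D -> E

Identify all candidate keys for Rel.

Attributes never on any right-hand side: {A} — every candidate key must contain it.
Closure of {A, B} is {A, B, C, D, E, F}, the whole schema; {A, B} is a candidate key.
Closure of {A, C} is {A, B, C, D, E, F}, the whole schema; {A, C} is a candidate key.
Closure of {A, D, F} is {A, B, C, D, E, F}, the whole schema; {A, D, F} is a candidate key.
Closure of {A, E, F} is {A, B, C, D, E, F}, the whole schema; {A, E, F} is a candidate key.
No proper subset of any of these is a key, and no other minimal superkey exists.

{A, B}, {A, C}, {A, D, F}, {A, E, F}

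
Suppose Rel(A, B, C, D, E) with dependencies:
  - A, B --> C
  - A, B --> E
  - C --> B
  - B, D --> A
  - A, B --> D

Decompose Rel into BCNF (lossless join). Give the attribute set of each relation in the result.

{A, C, D, E}; {B, C}

Candidate keys of the original relation: {A, B}, {A, C}, {B, D}, {C, D}.
Within {A, B, C, D, E}: {C}⁺ ∩ {A, B, C, D, E} = {B, C}, not the whole set, so C --> B violates BCNF; decompose into {B, C} and {A, C, D, E}.
{B, C}: every determinant is a superkey — BCNF.
{A, C, D, E}: every determinant is a superkey — BCNF.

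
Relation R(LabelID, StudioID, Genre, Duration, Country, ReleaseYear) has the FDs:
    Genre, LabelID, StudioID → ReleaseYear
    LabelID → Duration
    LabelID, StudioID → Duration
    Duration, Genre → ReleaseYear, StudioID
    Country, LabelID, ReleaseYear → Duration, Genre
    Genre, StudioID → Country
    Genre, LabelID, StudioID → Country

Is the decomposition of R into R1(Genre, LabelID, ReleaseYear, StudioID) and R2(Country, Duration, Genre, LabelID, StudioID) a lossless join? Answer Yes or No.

Common attributes: {Genre, LabelID, StudioID}; their closure is {Country, Duration, Genre, LabelID, ReleaseYear, StudioID}.
This includes all of R1, so the common attributes are a superkey of R1 — the join is lossless.

Yes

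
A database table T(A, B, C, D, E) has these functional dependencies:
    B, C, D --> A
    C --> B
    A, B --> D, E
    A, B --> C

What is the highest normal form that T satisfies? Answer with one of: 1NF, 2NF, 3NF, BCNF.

Candidate keys: {A, B}, {A, C}, {C, D}. Prime attributes: {A, B, C, D}.
For C --> B we have {C}⁺ = {B, C}; {C} is not a superkey, so BCNF fails.
But every attribute on its right side ({B}) is prime, and the same holds for every other non-superkey FD, so 3NF still holds.

3NF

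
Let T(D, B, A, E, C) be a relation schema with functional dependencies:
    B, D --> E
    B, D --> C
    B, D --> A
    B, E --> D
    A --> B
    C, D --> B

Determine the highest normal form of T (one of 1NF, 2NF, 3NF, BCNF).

Candidate keys: {A, D}, {A, E}, {B, D}, {B, E}, {C, D}. Prime attributes: {A, B, C, D, E}.
For A --> B we have {A}⁺ = {A, B}; {A} is not a superkey, so BCNF fails.
Since {B} ⊆ prime attributes and every other non-superkey FD also has a prime right side, the schema is in 3NF.

3NF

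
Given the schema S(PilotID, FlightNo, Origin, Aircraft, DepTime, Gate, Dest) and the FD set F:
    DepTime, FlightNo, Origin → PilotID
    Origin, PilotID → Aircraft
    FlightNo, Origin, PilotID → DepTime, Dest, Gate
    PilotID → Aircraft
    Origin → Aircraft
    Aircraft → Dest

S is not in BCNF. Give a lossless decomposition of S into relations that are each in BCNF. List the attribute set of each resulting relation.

Candidate keys of the original relation: {DepTime, FlightNo, Origin}, {FlightNo, Origin, PilotID}.
In {Aircraft, DepTime, Dest, FlightNo, Gate, Origin, PilotID}, {Origin, PilotID} is not a superkey ({Origin, PilotID}⁺ restricted to this set is {Aircraft, Dest, Origin, PilotID}), so split on Origin, PilotID → Aircraft, Dest into {Aircraft, Dest, Origin, PilotID} and {DepTime, FlightNo, Gate, Origin, PilotID}.
In {Aircraft, Dest, Origin, PilotID}, {PilotID} is not a superkey ({PilotID}⁺ restricted to this set is {Aircraft, Dest, PilotID}), so split on PilotID → Aircraft, Dest into {Aircraft, Dest, PilotID} and {Origin, PilotID}.
In {Aircraft, Dest, PilotID}, {Aircraft} is not a superkey ({Aircraft}⁺ restricted to this set is {Aircraft, Dest}), so split on Aircraft → Dest into {Aircraft, Dest} and {Aircraft, PilotID}.
{Aircraft, Dest}: every determinant is a superkey — BCNF.
{Aircraft, PilotID}: every determinant is a superkey — BCNF.
{Origin, PilotID}: every determinant is a superkey — BCNF.
{DepTime, FlightNo, Gate, Origin, PilotID}: every determinant is a superkey — BCNF.

{Aircraft, Dest}; {Aircraft, PilotID}; {DepTime, FlightNo, Gate, Origin, PilotID}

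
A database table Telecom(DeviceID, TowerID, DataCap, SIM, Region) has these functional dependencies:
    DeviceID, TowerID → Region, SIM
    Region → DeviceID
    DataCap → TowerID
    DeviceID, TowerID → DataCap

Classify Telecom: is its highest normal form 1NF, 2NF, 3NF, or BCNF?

3NF

Candidate keys: {DataCap, DeviceID}, {DataCap, Region}, {DeviceID, TowerID}, {Region, TowerID}. Prime attributes: {DataCap, DeviceID, Region, TowerID}.
For Region → DeviceID we have {Region}⁺ = {DeviceID, Region}; {Region} is not a superkey, so BCNF fails.
Since {DeviceID} ⊆ prime attributes and every other non-superkey FD also has a prime right side, the schema is in 3NF.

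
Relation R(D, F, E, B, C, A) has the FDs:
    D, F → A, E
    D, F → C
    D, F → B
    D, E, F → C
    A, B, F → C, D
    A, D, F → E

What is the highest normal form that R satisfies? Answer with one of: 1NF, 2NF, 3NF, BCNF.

Candidate keys: {A, B, F}, {D, F}. Prime attributes: {A, B, D, F}.
Every FD has a superkey on the left, so the relation is in BCNF.

BCNF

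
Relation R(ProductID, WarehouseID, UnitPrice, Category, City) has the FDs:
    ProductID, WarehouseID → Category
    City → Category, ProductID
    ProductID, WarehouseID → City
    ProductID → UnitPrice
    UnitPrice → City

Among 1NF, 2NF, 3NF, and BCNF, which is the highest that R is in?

1NF

Candidate keys: {City, WarehouseID}, {ProductID, WarehouseID}, {UnitPrice, WarehouseID}. Prime attributes: {City, ProductID, UnitPrice, WarehouseID}.
City → Category, ProductID: {City}⁺ = {Category, City, ProductID, UnitPrice}, which is not all of the attributes, so the left side is not a superkey — BCNF is violated.
City → Category, ProductID has non-prime {Category} on the right and a non-superkey on the left, so 3NF fails.
The proper key subset {City} of {City, WarehouseID} determines non-prime {Category}, so the relation is not even in 2NF.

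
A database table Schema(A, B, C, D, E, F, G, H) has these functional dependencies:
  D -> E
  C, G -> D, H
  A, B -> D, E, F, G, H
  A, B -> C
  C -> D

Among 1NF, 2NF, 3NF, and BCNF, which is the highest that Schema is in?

Candidate key: {A, B}. Prime attributes: {A, B}.
D -> E: {D}⁺ = {D, E}, which is not all of the attributes, so the left side is not a superkey — BCNF is violated.
D -> E has non-prime {E} on the right and a non-superkey on the left, so 3NF fails.
No non-prime attribute depends on a proper subset of any candidate key, so 2NF holds.

2NF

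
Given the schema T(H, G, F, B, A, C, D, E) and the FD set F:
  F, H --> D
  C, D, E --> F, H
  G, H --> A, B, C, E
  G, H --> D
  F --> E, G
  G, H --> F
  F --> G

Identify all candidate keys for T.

{F, H}⁺ = {A, B, C, D, E, F, G, H} — all of the relation — so {F, H} is a candidate key.
{G, H}⁺ = {A, B, C, D, E, F, G, H} — all of the relation — so {G, H} is a candidate key.
{C, D, E}⁺ = {A, B, C, D, E, F, G, H} — all of the relation — so {C, D, E} is a candidate key.
{C, D, F}⁺ = {A, B, C, D, E, F, G, H} — all of the relation — so {C, D, F} is a candidate key.
Any other superkey properly contains one of these, so there are no further candidate keys.

{C, D, E}, {C, D, F}, {F, H}, {G, H}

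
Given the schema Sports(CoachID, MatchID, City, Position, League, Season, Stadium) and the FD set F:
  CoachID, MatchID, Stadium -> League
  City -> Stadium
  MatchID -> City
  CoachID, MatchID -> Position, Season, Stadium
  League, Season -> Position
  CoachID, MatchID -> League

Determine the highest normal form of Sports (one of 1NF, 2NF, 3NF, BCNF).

1NF

Candidate key: {CoachID, MatchID}. Prime attributes: {CoachID, MatchID}.
City -> Stadium: {City}⁺ = {City, Stadium}, which is not all of the attributes, so the left side is not a superkey — BCNF is violated.
City -> Stadium has non-prime {Stadium} on the right and a non-superkey on the left, so 3NF fails.
The proper key subset {MatchID} of {CoachID, MatchID} determines non-prime {City, Stadium}, so the relation is not even in 2NF.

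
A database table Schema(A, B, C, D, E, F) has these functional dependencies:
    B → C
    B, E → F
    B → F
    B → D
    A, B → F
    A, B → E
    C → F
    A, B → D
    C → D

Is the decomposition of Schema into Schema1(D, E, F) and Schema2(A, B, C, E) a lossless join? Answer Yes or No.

No

Common attributes: {E}; their closure is {E}.
Schema1 ⊄ {E} and Schema2 ⊄ {E}, so the split is lossy.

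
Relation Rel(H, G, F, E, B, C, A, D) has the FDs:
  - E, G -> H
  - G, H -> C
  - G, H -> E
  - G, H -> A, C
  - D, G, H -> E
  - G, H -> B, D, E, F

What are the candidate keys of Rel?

{G} never appears on the right of any FD, so every key must include it.
{E, G}⁺ = {A, B, C, D, E, F, G, H} — all of the relation — so {E, G} is a candidate key.
{G, H}⁺ = {A, B, C, D, E, F, G, H} — all of the relation — so {G, H} is a candidate key.
Any other superkey properly contains one of these, so there are no further candidate keys.

{E, G}, {G, H}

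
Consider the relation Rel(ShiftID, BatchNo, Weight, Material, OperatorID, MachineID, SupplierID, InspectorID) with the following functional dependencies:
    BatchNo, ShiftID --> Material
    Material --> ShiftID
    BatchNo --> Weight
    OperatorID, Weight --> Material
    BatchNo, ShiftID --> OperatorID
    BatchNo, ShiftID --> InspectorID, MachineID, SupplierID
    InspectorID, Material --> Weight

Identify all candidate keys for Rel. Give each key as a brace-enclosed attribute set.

No FD produces {BatchNo}, so it must be in every candidate key.
Closure of {BatchNo, Material} is {BatchNo, InspectorID, MachineID, Material, OperatorID, ShiftID, SupplierID, Weight}, the whole schema; {BatchNo, Material} is a candidate key.
Closure of {BatchNo, OperatorID} is {BatchNo, InspectorID, MachineID, Material, OperatorID, ShiftID, SupplierID, Weight}, the whole schema; {BatchNo, OperatorID} is a candidate key.
Closure of {BatchNo, ShiftID} is {BatchNo, InspectorID, MachineID, Material, OperatorID, ShiftID, SupplierID, Weight}, the whole schema; {BatchNo, ShiftID} is a candidate key.
These are minimal and exhaustive — every other superkey contains one of them.

{BatchNo, Material}, {BatchNo, OperatorID}, {BatchNo, ShiftID}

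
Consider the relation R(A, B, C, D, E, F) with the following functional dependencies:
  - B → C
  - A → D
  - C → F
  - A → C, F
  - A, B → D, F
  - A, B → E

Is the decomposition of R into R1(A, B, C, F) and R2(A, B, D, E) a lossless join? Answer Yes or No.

Yes

Common attributes: {A, B}; their closure is {A, B, C, D, E, F}.
R1 is contained in that closure, so R1 ∩ R2 → R1 holds and the join is lossless.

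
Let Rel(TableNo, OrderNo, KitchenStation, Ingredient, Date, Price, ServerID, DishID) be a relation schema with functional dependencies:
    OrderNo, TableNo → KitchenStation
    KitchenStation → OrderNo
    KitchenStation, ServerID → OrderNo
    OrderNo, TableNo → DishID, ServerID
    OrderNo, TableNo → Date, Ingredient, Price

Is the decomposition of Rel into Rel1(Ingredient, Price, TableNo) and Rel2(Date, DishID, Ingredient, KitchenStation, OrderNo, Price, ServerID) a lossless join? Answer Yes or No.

No

The shared attributes are {Ingredient, Price} and {Ingredient, Price}⁺ = {Ingredient, Price}.
The closure covers neither Rel1 nor Rel2 entirely; the join is not lossless.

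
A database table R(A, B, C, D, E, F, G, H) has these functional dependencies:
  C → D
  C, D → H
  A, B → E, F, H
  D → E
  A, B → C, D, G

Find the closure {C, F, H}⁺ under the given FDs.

{C, D, E, F, H}

Start with {C, F, H}.
C → D applies; add {D} → now {C, D, F, H}.
D → E applies; add {E} → now {C, D, E, F, H}.
No further FD applies.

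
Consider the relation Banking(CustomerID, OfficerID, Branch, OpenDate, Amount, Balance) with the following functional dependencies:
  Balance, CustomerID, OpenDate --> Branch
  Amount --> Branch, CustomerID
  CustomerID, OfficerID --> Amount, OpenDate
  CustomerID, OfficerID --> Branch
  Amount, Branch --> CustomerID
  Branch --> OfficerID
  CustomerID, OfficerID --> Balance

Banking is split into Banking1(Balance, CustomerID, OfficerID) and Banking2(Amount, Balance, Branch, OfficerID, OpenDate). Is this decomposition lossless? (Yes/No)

No

Banking1 ∩ Banking2 = {Balance, OfficerID}; its closure under F is {Balance, OfficerID}.
Banking1 ⊄ {Balance, OfficerID} and Banking2 ⊄ {Balance, OfficerID}, so the split is lossy.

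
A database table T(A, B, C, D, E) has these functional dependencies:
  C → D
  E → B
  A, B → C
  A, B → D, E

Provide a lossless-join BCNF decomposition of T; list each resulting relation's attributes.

Candidate keys of the original relation: {A, B}, {A, E}.
Within {A, B, C, D, E}: {C}⁺ ∩ {A, B, C, D, E} = {C, D}, not the whole set, so C → D violates BCNF; decompose into {C, D} and {A, B, C, E}.
{C, D}: every determinant is a superkey — BCNF.
Within {A, B, C, E}: {E}⁺ ∩ {A, B, C, E} = {B, E}, not the whole set, so E → B violates BCNF; decompose into {B, E} and {A, C, E}.
{B, E}: every determinant is a superkey — BCNF.
{A, C, E}: every determinant is a superkey — BCNF.

{A, C, E}; {B, E}; {C, D}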